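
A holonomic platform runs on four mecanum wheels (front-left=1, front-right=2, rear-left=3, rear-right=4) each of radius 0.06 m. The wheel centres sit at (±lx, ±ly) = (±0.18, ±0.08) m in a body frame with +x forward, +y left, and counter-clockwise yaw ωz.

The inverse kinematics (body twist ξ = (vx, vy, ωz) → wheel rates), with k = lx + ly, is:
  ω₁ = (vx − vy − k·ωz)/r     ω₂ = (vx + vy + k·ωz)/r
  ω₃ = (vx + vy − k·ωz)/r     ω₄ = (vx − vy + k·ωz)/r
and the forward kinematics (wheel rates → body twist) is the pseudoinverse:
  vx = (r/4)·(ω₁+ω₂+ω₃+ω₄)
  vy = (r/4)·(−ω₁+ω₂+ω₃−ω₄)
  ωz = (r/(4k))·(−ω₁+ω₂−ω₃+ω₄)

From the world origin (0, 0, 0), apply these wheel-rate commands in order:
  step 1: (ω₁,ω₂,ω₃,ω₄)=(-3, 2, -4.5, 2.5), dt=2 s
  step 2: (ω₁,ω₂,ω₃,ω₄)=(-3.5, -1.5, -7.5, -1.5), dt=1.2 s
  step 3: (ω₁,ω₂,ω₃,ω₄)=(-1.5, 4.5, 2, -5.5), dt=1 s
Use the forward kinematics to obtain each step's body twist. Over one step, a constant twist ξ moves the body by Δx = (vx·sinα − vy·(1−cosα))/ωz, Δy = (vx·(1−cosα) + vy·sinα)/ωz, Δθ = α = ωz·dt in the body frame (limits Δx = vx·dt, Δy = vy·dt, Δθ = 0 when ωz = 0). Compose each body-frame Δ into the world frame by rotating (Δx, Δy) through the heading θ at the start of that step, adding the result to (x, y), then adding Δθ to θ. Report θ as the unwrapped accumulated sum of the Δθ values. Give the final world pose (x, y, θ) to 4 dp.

(-0.1247, -0.4085, 1.8519)

step 1: ξ=(vx,vy,ωz)=(-0.0450, -0.0300, 0.6923), dt=2.0 → body Δ=(-0.0286, -0.0956, 1.3846) → world pose (-0.0286, -0.0956, 1.3846)
step 2: ξ=(vx,vy,ωz)=(-0.2100, -0.0600, 0.4615), dt=1.2 → body Δ=(-0.2199, -0.1364, 0.5538) → world pose (0.0648, -0.3369, 1.9385)
step 3: ξ=(vx,vy,ωz)=(-0.0075, 0.2025, -0.0865), dt=1.0 → body Δ=(0.0013, 0.2026, -0.0865) → world pose (-0.1247, -0.4085, 1.8519)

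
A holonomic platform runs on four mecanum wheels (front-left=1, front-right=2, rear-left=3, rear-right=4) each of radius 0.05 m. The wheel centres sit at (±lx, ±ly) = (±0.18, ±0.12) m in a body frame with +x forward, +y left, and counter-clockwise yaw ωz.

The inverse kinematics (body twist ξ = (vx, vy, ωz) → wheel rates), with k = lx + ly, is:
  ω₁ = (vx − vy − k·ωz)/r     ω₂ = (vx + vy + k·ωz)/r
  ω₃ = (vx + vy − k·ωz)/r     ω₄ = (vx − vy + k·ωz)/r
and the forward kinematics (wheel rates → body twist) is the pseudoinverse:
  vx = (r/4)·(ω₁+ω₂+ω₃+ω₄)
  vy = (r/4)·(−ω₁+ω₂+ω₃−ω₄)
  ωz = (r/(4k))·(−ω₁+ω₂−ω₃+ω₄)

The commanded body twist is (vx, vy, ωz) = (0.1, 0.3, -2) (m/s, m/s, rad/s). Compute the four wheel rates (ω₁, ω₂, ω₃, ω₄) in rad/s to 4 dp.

(8.0000, -4.0000, 20.0000, -16.0000)

k = lx + ly = 0.18 + 0.12 = 0.3000;  k·ωz = 0.3000·-2 = -0.6000
ω₁ (FL) = (vx − vy − k·ωz)/r = 0.4000/0.05 = 8.0000
ω₂ (FR) = (vx + vy + k·ωz)/r = -0.2000/0.05 = -4.0000
ω₃ (RL) = (vx + vy − k·ωz)/r = 1.0000/0.05 = 20.0000
ω₄ (RR) = (vx − vy + k·ωz)/r = -0.8000/0.05 = -16.0000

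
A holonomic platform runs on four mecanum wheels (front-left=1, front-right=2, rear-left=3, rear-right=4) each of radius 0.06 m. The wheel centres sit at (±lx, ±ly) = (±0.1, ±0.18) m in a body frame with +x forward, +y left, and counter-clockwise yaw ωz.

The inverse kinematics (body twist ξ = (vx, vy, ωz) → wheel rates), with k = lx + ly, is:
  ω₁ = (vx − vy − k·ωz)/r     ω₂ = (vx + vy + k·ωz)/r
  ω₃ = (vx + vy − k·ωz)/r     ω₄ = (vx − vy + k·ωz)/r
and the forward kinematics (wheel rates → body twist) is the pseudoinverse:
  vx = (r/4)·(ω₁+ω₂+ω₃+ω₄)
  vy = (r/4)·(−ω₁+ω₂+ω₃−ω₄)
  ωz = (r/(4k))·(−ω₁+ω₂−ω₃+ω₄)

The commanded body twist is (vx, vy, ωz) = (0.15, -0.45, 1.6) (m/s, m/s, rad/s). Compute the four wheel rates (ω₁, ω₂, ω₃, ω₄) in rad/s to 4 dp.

k = lx + ly = 0.1 + 0.18 = 0.2800;  k·ωz = 0.2800·1.6 = 0.4480
ω₁ (FL) = (vx − vy − k·ωz)/r = 0.1520/0.06 = 2.5333
ω₂ (FR) = (vx + vy + k·ωz)/r = 0.1480/0.06 = 2.4667
ω₃ (RL) = (vx + vy − k·ωz)/r = -0.7480/0.06 = -12.4667
ω₄ (RR) = (vx − vy + k·ωz)/r = 1.0480/0.06 = 17.4667

(2.5333, 2.4667, -12.4667, 17.4667)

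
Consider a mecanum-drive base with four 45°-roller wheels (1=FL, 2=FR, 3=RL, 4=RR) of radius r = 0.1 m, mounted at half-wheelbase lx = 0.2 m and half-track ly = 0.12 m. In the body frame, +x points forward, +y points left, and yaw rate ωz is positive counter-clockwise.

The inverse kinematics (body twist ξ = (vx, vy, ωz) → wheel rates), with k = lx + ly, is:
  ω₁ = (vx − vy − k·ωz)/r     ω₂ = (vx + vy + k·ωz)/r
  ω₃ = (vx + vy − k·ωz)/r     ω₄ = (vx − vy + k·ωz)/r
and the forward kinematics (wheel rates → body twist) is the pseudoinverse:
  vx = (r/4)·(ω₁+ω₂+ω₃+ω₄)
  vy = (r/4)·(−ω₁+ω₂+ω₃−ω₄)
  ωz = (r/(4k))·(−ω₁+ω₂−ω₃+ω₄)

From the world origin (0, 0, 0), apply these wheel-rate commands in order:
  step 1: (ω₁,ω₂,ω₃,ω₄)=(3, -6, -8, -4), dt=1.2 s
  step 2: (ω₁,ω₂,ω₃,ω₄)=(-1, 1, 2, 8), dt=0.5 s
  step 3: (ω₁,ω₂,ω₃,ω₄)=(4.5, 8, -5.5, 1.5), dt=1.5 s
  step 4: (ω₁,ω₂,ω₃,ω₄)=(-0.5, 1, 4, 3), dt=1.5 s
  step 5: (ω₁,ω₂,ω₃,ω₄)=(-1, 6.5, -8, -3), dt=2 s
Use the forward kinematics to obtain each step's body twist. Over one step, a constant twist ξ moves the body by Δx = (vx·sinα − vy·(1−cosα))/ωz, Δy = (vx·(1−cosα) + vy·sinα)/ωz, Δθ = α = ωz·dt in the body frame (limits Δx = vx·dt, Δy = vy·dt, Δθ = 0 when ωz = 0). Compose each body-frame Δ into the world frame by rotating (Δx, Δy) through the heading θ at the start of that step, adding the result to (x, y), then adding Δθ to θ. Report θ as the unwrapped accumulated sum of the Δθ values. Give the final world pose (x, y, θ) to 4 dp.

(-0.0261, -0.2973, 3.0859)

step 1: ξ=(vx,vy,ωz)=(-0.3750, -0.3250, -0.3906), dt=1.2 → body Δ=(-0.5234, -0.2723, -0.4688) → world pose (-0.5234, -0.2723, -0.4688)
step 2: ξ=(vx,vy,ωz)=(0.2500, -0.1000, 0.6250), dt=0.5 → body Δ=(0.1307, -0.0298, 0.3125) → world pose (-0.4203, -0.3580, -0.1562)
step 3: ξ=(vx,vy,ωz)=(0.2125, -0.0875, 0.8203), dt=1.5 → body Δ=(0.3153, 0.0720, 1.2305) → world pose (-0.0977, -0.3359, 1.0742)
step 4: ξ=(vx,vy,ωz)=(0.1875, 0.0625, 0.0391), dt=1.5 → body Δ=(0.2783, 0.1019, 0.0586) → world pose (-0.0547, -0.0426, 1.1328)
step 5: ξ=(vx,vy,ωz)=(-0.1375, 0.0625, 0.9766), dt=2.0 → body Δ=(-0.2185, -0.1340, 1.9531) → world pose (-0.0261, -0.2973, 3.0859)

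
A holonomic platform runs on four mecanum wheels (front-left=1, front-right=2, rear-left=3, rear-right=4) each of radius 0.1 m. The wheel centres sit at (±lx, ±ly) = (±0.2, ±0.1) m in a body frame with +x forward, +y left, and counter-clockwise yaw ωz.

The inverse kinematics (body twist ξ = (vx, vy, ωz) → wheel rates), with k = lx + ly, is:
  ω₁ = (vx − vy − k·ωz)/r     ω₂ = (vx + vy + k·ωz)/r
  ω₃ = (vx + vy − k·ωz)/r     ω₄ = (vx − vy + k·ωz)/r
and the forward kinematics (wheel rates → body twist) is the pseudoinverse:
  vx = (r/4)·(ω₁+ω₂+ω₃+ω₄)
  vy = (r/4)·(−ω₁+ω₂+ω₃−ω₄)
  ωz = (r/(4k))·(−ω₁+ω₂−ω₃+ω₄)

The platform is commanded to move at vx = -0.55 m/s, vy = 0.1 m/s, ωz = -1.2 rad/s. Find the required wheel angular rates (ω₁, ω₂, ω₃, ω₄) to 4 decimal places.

k = lx + ly = 0.2 + 0.1 = 0.3000;  k·ωz = 0.3000·-1.2 = -0.3600
ω₁ (FL) = (vx − vy − k·ωz)/r = -0.2900/0.1 = -2.9000
ω₂ (FR) = (vx + vy + k·ωz)/r = -0.8100/0.1 = -8.1000
ω₃ (RL) = (vx + vy − k·ωz)/r = -0.0900/0.1 = -0.9000
ω₄ (RR) = (vx − vy + k·ωz)/r = -1.0100/0.1 = -10.1000

(-2.9000, -8.1000, -0.9000, -10.1000)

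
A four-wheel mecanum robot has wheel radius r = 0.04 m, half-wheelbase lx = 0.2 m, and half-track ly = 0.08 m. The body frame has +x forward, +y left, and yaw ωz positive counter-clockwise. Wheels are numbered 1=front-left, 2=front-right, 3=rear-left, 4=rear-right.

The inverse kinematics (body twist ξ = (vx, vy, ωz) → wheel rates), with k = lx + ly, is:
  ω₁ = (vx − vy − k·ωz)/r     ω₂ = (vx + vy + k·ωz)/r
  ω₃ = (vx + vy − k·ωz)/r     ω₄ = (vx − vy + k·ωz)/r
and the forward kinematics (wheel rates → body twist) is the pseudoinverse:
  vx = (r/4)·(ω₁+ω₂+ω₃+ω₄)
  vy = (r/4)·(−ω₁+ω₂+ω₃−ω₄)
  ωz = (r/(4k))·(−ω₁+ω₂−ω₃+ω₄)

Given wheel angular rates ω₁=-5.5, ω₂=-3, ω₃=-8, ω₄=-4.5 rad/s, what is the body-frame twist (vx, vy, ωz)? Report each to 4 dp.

(-0.2100, -0.0100, 0.2143)

k = lx + ly = 0.2 + 0.08 = 0.2800
ω₁+ω₂+ω₃+ω₄ = -21.0000  →  vx = (0.04/4)·-21.0000 = -0.2100
−ω₁+ω₂+ω₃−ω₄ = -1.0000  →  vy = (0.04/4)·-1.0000 = -0.0100
−ω₁+ω₂−ω₃+ω₄ = 6.0000  →  ωz = (0.04/1.1200)·6.0000 = 0.2143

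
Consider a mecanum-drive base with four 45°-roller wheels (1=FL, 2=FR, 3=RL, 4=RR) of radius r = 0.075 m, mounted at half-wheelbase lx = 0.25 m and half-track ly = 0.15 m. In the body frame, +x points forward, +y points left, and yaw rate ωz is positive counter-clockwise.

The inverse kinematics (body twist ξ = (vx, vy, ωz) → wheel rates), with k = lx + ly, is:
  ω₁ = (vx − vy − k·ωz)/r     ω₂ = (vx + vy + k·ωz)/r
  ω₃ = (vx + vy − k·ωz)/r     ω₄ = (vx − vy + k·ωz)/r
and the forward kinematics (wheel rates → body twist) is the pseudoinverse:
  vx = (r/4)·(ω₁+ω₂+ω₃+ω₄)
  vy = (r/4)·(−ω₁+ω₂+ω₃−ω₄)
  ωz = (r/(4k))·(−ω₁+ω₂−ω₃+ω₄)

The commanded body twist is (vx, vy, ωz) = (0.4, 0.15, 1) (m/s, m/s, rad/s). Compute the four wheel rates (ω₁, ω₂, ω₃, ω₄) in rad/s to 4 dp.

k = lx + ly = 0.25 + 0.15 = 0.4000;  k·ωz = 0.4000·1 = 0.4000
ω₁ (FL) = (vx − vy − k·ωz)/r = -0.1500/0.075 = -2.0000
ω₂ (FR) = (vx + vy + k·ωz)/r = 0.9500/0.075 = 12.6667
ω₃ (RL) = (vx + vy − k·ωz)/r = 0.1500/0.075 = 2.0000
ω₄ (RR) = (vx − vy + k·ωz)/r = 0.6500/0.075 = 8.6667

(-2.0000, 12.6667, 2.0000, 8.6667)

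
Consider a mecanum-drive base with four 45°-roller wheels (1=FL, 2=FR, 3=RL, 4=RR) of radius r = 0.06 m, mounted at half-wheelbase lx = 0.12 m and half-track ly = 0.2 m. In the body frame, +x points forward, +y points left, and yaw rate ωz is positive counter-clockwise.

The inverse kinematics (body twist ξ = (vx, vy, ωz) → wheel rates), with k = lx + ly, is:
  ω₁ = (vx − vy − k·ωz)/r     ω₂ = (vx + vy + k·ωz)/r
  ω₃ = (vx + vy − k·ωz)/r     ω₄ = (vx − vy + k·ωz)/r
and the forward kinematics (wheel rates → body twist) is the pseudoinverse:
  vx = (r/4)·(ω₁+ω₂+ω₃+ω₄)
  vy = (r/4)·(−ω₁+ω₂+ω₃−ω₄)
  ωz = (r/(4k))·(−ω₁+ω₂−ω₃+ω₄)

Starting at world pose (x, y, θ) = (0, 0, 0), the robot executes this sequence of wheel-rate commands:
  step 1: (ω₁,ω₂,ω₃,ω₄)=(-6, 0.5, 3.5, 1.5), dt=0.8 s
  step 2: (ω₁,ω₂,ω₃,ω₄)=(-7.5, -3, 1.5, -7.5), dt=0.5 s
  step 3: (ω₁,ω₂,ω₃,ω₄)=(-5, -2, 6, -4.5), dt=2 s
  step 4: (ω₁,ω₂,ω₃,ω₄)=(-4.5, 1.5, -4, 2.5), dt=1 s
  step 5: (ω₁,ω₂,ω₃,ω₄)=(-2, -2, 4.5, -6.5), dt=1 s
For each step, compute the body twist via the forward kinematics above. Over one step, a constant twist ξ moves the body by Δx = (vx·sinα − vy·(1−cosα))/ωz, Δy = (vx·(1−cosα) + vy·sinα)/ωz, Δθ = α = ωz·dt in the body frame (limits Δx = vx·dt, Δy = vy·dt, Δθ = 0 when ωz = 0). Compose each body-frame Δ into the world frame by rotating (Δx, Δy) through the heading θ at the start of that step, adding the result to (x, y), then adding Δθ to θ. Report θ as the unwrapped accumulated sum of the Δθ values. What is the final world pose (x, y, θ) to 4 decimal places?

step 1: ξ=(vx,vy,ωz)=(-0.0075, 0.1275, 0.2109), dt=0.8 → body Δ=(-0.0146, 0.1010, 0.1688) → world pose (-0.0146, 0.1010, 0.1688)
step 2: ξ=(vx,vy,ωz)=(-0.2475, 0.2025, -0.2109), dt=0.5 → body Δ=(-0.1182, 0.1076, -0.1055) → world pose (-0.1491, 0.1872, 0.0633)
step 3: ξ=(vx,vy,ωz)=(-0.0825, 0.2025, -0.3516), dt=2.0 → body Δ=(-0.0151, 0.4281, -0.7031) → world pose (-0.1913, 0.6135, -0.6398)
step 4: ξ=(vx,vy,ωz)=(-0.0675, -0.0075, 0.5859), dt=1.0 → body Δ=(-0.0616, -0.0263, 0.5859) → world pose (-0.2564, 0.6292, -0.0539)
step 5: ξ=(vx,vy,ωz)=(-0.0900, 0.1650, -0.5156), dt=1.0 → body Δ=(-0.0445, 0.1805, -0.5156) → world pose (-0.2911, 0.8118, -0.5695)

(-0.2911, 0.8118, -0.5695)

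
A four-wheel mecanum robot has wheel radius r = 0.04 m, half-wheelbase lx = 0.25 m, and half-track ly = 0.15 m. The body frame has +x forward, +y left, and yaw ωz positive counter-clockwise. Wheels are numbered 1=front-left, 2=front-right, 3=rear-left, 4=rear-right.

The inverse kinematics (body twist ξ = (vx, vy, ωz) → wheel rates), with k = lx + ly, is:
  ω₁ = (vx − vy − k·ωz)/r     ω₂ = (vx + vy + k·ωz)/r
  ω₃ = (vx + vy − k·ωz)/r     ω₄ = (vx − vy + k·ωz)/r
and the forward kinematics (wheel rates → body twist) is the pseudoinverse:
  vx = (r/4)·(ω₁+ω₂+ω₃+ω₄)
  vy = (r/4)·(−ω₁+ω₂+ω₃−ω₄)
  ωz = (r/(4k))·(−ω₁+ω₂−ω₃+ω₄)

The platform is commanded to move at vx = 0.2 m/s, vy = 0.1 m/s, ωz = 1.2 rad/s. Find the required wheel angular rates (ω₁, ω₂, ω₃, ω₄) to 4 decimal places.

(-9.5000, 19.5000, -4.5000, 14.5000)

k = lx + ly = 0.25 + 0.15 = 0.4000;  k·ωz = 0.4000·1.2 = 0.4800
ω₁ (FL) = (vx − vy − k·ωz)/r = -0.3800/0.04 = -9.5000
ω₂ (FR) = (vx + vy + k·ωz)/r = 0.7800/0.04 = 19.5000
ω₃ (RL) = (vx + vy − k·ωz)/r = -0.1800/0.04 = -4.5000
ω₄ (RR) = (vx − vy + k·ωz)/r = 0.5800/0.04 = 14.5000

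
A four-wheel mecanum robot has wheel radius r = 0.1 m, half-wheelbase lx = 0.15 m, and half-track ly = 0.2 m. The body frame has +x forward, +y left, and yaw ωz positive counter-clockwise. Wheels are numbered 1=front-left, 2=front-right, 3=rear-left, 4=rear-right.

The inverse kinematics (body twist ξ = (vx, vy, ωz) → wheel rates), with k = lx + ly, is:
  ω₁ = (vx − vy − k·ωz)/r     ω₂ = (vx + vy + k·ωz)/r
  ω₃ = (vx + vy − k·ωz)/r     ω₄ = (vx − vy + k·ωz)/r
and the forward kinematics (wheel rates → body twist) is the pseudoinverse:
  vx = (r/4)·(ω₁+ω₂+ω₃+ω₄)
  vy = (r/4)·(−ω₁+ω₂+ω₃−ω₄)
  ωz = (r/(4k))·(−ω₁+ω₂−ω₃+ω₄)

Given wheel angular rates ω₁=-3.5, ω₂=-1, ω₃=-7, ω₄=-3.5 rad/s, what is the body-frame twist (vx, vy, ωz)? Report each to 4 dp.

(-0.3750, -0.0250, 0.4286)

k = lx + ly = 0.15 + 0.2 = 0.3500
ω₁+ω₂+ω₃+ω₄ = -15.0000  →  vx = (0.1/4)·-15.0000 = -0.3750
−ω₁+ω₂+ω₃−ω₄ = -1.0000  →  vy = (0.1/4)·-1.0000 = -0.0250
−ω₁+ω₂−ω₃+ω₄ = 6.0000  →  ωz = (0.1/1.4000)·6.0000 = 0.4286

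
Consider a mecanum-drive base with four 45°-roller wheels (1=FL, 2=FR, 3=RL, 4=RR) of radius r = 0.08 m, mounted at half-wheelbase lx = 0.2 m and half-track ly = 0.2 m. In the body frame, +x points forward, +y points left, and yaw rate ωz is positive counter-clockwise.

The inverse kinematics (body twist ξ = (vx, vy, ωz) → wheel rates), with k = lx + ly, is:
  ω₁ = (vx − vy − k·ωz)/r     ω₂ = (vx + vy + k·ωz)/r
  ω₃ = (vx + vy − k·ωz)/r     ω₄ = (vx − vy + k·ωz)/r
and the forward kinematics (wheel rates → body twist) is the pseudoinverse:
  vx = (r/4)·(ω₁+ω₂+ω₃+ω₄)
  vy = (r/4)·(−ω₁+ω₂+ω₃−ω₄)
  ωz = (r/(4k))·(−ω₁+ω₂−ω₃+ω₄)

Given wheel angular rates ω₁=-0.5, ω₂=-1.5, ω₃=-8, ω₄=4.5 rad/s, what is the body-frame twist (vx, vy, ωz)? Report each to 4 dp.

k = lx + ly = 0.2 + 0.2 = 0.4000
ω₁+ω₂+ω₃+ω₄ = -5.5000  →  vx = (0.08/4)·-5.5000 = -0.1100
−ω₁+ω₂+ω₃−ω₄ = -13.5000  →  vy = (0.08/4)·-13.5000 = -0.2700
−ω₁+ω₂−ω₃+ω₄ = 11.5000  →  ωz = (0.08/1.6000)·11.5000 = 0.5750

(-0.1100, -0.2700, 0.5750)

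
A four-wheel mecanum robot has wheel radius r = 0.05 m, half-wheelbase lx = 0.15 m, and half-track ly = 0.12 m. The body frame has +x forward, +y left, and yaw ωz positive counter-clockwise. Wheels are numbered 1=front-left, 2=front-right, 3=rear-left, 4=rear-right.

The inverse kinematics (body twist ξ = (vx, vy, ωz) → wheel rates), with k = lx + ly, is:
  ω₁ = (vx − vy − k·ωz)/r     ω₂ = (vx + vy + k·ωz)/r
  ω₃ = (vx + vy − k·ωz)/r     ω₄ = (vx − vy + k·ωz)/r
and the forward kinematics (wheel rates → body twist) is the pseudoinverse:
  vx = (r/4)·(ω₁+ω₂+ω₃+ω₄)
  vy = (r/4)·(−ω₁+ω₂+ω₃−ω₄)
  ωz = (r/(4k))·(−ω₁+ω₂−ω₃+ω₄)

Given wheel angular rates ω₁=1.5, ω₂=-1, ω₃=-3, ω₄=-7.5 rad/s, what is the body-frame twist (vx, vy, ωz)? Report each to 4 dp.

k = lx + ly = 0.15 + 0.12 = 0.2700
ω₁+ω₂+ω₃+ω₄ = -10.0000  →  vx = (0.05/4)·-10.0000 = -0.1250
−ω₁+ω₂+ω₃−ω₄ = 2.0000  →  vy = (0.05/4)·2.0000 = 0.0250
−ω₁+ω₂−ω₃+ω₄ = -7.0000  →  ωz = (0.05/1.0800)·-7.0000 = -0.3241

(-0.1250, 0.0250, -0.3241)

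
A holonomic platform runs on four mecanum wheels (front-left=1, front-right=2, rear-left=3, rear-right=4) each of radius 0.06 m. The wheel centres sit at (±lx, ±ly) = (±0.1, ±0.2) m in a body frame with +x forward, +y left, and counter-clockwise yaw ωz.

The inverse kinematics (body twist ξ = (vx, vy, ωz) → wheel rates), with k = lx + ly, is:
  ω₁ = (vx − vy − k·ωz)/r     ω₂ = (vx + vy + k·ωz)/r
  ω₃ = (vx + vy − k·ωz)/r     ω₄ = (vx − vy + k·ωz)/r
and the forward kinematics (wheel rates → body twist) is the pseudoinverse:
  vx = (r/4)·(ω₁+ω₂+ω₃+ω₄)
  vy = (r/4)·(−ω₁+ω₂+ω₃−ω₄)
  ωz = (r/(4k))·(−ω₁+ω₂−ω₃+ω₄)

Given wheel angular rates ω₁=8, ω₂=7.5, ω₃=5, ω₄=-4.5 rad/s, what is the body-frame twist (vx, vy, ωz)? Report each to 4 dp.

(0.2400, 0.1350, -0.5000)

k = lx + ly = 0.1 + 0.2 = 0.3000
ω₁+ω₂+ω₃+ω₄ = 16.0000  →  vx = (0.06/4)·16.0000 = 0.2400
−ω₁+ω₂+ω₃−ω₄ = 9.0000  →  vy = (0.06/4)·9.0000 = 0.1350
−ω₁+ω₂−ω₃+ω₄ = -10.0000  →  ωz = (0.06/1.2000)·-10.0000 = -0.5000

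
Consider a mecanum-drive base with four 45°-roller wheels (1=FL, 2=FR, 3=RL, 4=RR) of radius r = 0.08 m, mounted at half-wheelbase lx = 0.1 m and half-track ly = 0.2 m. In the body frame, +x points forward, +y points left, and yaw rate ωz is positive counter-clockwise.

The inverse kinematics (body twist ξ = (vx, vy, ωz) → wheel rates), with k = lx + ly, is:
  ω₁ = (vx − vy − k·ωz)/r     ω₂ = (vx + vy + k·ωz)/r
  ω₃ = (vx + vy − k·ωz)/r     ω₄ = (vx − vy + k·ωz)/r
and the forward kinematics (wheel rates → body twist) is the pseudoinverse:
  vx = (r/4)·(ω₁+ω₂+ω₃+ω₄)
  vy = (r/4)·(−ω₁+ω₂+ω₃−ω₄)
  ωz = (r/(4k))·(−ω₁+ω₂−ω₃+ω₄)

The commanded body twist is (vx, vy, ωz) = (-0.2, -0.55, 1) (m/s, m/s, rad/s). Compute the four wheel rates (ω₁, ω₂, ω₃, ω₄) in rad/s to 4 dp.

(0.6250, -5.6250, -13.1250, 8.1250)

k = lx + ly = 0.1 + 0.2 = 0.3000;  k·ωz = 0.3000·1 = 0.3000
ω₁ (FL) = (vx − vy − k·ωz)/r = 0.0500/0.08 = 0.6250
ω₂ (FR) = (vx + vy + k·ωz)/r = -0.4500/0.08 = -5.6250
ω₃ (RL) = (vx + vy − k·ωz)/r = -1.0500/0.08 = -13.1250
ω₄ (RR) = (vx − vy + k·ωz)/r = 0.6500/0.08 = 8.1250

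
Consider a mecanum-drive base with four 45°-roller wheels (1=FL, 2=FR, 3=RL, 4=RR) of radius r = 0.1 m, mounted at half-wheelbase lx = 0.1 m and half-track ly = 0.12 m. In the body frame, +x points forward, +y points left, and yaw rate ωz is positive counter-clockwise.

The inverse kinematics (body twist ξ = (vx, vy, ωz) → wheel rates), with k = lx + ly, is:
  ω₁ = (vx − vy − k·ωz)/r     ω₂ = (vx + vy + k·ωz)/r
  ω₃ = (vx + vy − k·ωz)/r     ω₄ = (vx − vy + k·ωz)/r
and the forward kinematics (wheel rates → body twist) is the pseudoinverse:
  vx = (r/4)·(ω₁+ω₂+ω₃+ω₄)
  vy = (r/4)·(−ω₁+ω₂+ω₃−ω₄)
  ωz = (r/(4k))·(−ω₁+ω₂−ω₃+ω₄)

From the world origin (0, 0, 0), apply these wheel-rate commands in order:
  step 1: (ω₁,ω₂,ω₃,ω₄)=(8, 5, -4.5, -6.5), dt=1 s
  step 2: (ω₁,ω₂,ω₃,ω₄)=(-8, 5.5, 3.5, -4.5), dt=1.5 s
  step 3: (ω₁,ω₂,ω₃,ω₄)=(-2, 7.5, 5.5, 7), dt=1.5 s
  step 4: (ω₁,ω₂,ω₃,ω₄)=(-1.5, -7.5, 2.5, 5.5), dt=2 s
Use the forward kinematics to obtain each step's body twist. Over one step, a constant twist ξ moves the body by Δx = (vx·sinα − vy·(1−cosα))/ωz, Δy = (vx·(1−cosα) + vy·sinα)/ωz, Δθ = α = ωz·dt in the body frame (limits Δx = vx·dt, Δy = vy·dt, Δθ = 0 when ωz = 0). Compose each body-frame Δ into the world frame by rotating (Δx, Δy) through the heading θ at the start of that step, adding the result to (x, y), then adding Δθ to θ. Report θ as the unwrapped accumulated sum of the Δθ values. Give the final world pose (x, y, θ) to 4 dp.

(0.3273, 1.4736, 1.5625)

step 1: ξ=(vx,vy,ωz)=(0.0500, -0.0250, -0.5682), dt=1.0 → body Δ=(0.0404, -0.0375, -0.5682) → world pose (0.0404, -0.0375, -0.5682)
step 2: ξ=(vx,vy,ωz)=(-0.0875, 0.5375, 0.6250), dt=1.5 → body Δ=(-0.4639, 0.6361, 0.9375) → world pose (-0.0083, 0.7483, 0.3693)
step 3: ξ=(vx,vy,ωz)=(0.4500, 0.2000, 1.2500), dt=1.5 → body Δ=(0.1355, 0.6205, 1.8750) → world pose (-0.1059, 1.3758, 2.2443)
step 4: ξ=(vx,vy,ωz)=(-0.0250, -0.2250, -0.3409), dt=2.0 → body Δ=(-0.1938, -0.3995, -0.6818) → world pose (0.3273, 1.4736, 1.5625)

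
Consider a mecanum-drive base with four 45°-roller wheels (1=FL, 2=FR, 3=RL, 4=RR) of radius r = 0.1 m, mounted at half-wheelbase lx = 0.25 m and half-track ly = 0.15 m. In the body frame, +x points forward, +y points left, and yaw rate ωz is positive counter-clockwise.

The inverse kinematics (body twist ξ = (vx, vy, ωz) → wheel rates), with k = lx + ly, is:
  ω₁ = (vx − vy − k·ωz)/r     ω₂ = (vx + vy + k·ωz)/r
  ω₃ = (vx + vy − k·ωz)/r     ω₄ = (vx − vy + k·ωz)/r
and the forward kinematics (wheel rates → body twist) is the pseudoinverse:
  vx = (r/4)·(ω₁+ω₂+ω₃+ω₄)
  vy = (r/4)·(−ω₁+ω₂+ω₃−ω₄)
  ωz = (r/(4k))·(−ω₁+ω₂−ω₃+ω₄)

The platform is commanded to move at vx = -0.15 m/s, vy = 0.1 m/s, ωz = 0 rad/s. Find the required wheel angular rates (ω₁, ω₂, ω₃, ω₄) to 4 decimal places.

(-2.5000, -0.5000, -0.5000, -2.5000)

k = lx + ly = 0.25 + 0.15 = 0.4000;  k·ωz = 0.4000·0 = 0.0000
ω₁ (FL) = (vx − vy − k·ωz)/r = -0.2500/0.1 = -2.5000
ω₂ (FR) = (vx + vy + k·ωz)/r = -0.0500/0.1 = -0.5000
ω₃ (RL) = (vx + vy − k·ωz)/r = -0.0500/0.1 = -0.5000
ω₄ (RR) = (vx − vy + k·ωz)/r = -0.2500/0.1 = -2.5000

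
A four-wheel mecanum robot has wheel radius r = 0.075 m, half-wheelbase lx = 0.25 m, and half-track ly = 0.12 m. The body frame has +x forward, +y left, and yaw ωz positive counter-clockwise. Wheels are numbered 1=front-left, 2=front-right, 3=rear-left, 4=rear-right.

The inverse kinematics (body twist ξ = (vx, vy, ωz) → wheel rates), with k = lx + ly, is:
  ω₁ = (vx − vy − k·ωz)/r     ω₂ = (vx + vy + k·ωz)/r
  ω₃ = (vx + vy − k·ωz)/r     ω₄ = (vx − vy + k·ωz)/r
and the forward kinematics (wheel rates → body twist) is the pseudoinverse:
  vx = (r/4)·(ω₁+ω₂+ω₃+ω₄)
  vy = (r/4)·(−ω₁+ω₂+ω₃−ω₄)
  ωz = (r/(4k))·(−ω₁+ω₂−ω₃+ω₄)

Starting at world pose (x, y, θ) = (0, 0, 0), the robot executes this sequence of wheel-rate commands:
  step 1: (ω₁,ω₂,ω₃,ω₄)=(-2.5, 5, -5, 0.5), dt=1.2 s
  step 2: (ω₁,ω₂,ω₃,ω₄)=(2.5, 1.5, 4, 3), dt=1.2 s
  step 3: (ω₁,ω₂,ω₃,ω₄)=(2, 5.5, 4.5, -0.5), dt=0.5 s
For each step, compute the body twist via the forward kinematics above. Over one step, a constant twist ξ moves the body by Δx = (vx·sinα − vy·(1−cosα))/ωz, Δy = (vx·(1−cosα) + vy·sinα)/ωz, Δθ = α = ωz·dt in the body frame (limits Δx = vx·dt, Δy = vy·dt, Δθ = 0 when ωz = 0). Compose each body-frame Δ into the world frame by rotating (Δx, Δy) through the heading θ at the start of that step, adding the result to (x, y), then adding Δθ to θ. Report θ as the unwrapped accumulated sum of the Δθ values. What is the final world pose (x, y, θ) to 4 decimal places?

(0.1646, 0.3171, 0.6309)

step 1: ξ=(vx,vy,ωz)=(-0.0375, 0.0375, 0.6588), dt=1.2 → body Δ=(-0.0573, 0.0236, 0.7905) → world pose (-0.0573, 0.0236, 0.7905)
step 2: ξ=(vx,vy,ωz)=(0.2062, 0.0000, -0.1014), dt=1.2 → body Δ=(0.2469, -0.0150, -0.1216) → world pose (0.1270, 0.1885, 0.6689)
step 3: ξ=(vx,vy,ωz)=(0.2156, 0.1594, -0.0760), dt=0.5 → body Δ=(0.1093, 0.0776, -0.0380) → world pose (0.1646, 0.3171, 0.6309)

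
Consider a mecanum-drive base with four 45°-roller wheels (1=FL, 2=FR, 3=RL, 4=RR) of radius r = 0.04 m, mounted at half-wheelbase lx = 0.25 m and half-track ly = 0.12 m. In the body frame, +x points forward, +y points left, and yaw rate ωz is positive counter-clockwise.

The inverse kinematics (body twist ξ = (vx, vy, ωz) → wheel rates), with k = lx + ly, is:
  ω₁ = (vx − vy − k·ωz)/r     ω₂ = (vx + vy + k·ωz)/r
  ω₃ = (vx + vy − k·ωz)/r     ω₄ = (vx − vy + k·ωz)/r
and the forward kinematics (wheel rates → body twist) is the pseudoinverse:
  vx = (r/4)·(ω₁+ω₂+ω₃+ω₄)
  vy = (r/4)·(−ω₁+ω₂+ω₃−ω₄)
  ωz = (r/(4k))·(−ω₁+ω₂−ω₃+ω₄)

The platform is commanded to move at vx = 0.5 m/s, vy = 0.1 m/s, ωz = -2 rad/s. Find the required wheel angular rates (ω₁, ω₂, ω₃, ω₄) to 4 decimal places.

(28.5000, -3.5000, 33.5000, -8.5000)

k = lx + ly = 0.25 + 0.12 = 0.3700;  k·ωz = 0.3700·-2 = -0.7400
ω₁ (FL) = (vx − vy − k·ωz)/r = 1.1400/0.04 = 28.5000
ω₂ (FR) = (vx + vy + k·ωz)/r = -0.1400/0.04 = -3.5000
ω₃ (RL) = (vx + vy − k·ωz)/r = 1.3400/0.04 = 33.5000
ω₄ (RR) = (vx − vy + k·ωz)/r = -0.3400/0.04 = -8.5000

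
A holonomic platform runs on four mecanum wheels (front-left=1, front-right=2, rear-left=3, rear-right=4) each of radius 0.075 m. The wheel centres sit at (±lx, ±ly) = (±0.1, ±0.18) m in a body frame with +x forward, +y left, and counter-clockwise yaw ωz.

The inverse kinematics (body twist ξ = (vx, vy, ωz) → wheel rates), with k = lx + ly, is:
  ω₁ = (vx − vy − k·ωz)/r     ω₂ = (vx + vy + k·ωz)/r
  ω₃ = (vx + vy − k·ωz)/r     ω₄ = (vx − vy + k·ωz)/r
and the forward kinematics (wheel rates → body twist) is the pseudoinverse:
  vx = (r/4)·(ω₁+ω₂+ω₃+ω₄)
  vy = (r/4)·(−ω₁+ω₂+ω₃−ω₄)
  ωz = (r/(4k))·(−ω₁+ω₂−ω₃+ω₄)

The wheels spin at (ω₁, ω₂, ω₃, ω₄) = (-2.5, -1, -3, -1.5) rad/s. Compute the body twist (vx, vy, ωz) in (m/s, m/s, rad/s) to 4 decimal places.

k = lx + ly = 0.1 + 0.18 = 0.2800
ω₁+ω₂+ω₃+ω₄ = -8.0000  →  vx = (0.075/4)·-8.0000 = -0.1500
−ω₁+ω₂+ω₃−ω₄ = 0.0000  →  vy = (0.075/4)·0.0000 = 0.0000
−ω₁+ω₂−ω₃+ω₄ = 3.0000  →  ωz = (0.075/1.1200)·3.0000 = 0.2009

(-0.1500, 0.0000, 0.2009)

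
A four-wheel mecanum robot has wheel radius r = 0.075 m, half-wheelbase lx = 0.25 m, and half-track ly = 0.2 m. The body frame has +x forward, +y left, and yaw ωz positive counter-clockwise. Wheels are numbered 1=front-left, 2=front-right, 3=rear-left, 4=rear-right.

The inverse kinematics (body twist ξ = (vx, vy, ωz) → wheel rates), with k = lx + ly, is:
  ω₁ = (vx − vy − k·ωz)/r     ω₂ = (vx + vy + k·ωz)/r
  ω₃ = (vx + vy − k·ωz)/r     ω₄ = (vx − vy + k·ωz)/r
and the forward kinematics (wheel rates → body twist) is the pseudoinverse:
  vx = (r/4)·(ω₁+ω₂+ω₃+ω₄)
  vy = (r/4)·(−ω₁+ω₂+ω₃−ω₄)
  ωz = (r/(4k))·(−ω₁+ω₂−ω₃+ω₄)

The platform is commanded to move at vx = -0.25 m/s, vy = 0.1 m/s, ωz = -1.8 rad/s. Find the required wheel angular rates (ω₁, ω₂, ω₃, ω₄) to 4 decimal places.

(6.1333, -12.8000, 8.8000, -15.4667)

k = lx + ly = 0.25 + 0.2 = 0.4500;  k·ωz = 0.4500·-1.8 = -0.8100
ω₁ (FL) = (vx − vy − k·ωz)/r = 0.4600/0.075 = 6.1333
ω₂ (FR) = (vx + vy + k·ωz)/r = -0.9600/0.075 = -12.8000
ω₃ (RL) = (vx + vy − k·ωz)/r = 0.6600/0.075 = 8.8000
ω₄ (RR) = (vx − vy + k·ωz)/r = -1.1600/0.075 = -15.4667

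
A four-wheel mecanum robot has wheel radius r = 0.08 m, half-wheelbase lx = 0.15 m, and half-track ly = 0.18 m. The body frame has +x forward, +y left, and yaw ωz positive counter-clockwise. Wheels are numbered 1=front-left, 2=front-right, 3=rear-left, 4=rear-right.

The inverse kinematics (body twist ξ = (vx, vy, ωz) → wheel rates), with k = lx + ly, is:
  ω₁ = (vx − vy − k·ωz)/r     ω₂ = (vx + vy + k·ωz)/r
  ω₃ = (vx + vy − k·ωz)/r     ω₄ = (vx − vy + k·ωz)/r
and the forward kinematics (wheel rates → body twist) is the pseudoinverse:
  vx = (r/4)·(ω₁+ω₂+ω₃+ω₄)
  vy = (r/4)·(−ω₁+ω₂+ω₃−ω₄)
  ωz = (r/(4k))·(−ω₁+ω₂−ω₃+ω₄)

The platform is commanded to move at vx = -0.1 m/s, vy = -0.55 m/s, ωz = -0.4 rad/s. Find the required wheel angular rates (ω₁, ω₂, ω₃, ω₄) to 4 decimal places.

(7.2750, -9.7750, -6.4750, 3.9750)

k = lx + ly = 0.15 + 0.18 = 0.3300;  k·ωz = 0.3300·-0.4 = -0.1320
ω₁ (FL) = (vx − vy − k·ωz)/r = 0.5820/0.08 = 7.2750
ω₂ (FR) = (vx + vy + k·ωz)/r = -0.7820/0.08 = -9.7750
ω₃ (RL) = (vx + vy − k·ωz)/r = -0.5180/0.08 = -6.4750
ω₄ (RR) = (vx − vy + k·ωz)/r = 0.3180/0.08 = 3.9750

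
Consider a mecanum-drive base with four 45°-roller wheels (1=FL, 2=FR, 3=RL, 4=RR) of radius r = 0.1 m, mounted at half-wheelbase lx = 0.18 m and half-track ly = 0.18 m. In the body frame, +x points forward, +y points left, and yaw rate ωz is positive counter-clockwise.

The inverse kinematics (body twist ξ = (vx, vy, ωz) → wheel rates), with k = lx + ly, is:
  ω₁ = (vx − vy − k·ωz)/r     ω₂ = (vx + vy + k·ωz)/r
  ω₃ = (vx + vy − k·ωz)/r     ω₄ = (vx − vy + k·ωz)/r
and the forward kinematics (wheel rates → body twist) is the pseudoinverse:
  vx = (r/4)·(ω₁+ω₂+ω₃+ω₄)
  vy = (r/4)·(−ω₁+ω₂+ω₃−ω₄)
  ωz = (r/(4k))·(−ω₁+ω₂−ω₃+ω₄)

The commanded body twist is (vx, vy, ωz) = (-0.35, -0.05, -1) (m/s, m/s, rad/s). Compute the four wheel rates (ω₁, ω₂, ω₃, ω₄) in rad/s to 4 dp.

(0.6000, -7.6000, -0.4000, -6.6000)

k = lx + ly = 0.18 + 0.18 = 0.3600;  k·ωz = 0.3600·-1 = -0.3600
ω₁ (FL) = (vx − vy − k·ωz)/r = 0.0600/0.1 = 0.6000
ω₂ (FR) = (vx + vy + k·ωz)/r = -0.7600/0.1 = -7.6000
ω₃ (RL) = (vx + vy − k·ωz)/r = -0.0400/0.1 = -0.4000
ω₄ (RR) = (vx − vy + k·ωz)/r = -0.6600/0.1 = -6.6000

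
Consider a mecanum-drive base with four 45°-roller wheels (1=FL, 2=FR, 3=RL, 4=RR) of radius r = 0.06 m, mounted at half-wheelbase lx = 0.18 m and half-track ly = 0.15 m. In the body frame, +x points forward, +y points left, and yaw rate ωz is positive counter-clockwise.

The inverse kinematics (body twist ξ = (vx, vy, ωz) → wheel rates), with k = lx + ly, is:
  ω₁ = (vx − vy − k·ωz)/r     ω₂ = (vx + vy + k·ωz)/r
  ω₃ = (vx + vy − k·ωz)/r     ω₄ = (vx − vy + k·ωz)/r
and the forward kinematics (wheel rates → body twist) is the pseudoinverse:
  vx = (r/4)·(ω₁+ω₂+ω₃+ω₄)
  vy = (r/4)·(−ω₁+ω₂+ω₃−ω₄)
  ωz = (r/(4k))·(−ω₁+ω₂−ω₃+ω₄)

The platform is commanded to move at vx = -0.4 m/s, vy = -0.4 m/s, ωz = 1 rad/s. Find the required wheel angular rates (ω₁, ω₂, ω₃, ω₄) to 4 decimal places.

(-5.5000, -7.8333, -18.8333, 5.5000)

k = lx + ly = 0.18 + 0.15 = 0.3300;  k·ωz = 0.3300·1 = 0.3300
ω₁ (FL) = (vx − vy − k·ωz)/r = -0.3300/0.06 = -5.5000
ω₂ (FR) = (vx + vy + k·ωz)/r = -0.4700/0.06 = -7.8333
ω₃ (RL) = (vx + vy − k·ωz)/r = -1.1300/0.06 = -18.8333
ω₄ (RR) = (vx − vy + k·ωz)/r = 0.3300/0.06 = 5.5000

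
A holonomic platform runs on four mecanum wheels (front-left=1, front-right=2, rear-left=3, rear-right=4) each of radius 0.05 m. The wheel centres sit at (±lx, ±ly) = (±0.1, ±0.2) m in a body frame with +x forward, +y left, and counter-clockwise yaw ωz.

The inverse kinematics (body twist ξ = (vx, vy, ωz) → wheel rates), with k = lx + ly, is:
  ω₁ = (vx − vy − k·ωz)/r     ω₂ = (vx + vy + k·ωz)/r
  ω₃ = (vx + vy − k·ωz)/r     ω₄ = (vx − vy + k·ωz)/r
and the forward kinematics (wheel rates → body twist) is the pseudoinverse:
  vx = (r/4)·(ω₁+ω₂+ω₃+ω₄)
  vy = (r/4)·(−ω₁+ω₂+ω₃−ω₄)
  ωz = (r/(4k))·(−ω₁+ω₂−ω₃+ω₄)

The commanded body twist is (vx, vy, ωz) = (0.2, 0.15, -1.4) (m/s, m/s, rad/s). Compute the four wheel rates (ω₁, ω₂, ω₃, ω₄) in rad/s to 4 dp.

k = lx + ly = 0.1 + 0.2 = 0.3000;  k·ωz = 0.3000·-1.4 = -0.4200
ω₁ (FL) = (vx − vy − k·ωz)/r = 0.4700/0.05 = 9.4000
ω₂ (FR) = (vx + vy + k·ωz)/r = -0.0700/0.05 = -1.4000
ω₃ (RL) = (vx + vy − k·ωz)/r = 0.7700/0.05 = 15.4000
ω₄ (RR) = (vx − vy + k·ωz)/r = -0.3700/0.05 = -7.4000

(9.4000, -1.4000, 15.4000, -7.4000)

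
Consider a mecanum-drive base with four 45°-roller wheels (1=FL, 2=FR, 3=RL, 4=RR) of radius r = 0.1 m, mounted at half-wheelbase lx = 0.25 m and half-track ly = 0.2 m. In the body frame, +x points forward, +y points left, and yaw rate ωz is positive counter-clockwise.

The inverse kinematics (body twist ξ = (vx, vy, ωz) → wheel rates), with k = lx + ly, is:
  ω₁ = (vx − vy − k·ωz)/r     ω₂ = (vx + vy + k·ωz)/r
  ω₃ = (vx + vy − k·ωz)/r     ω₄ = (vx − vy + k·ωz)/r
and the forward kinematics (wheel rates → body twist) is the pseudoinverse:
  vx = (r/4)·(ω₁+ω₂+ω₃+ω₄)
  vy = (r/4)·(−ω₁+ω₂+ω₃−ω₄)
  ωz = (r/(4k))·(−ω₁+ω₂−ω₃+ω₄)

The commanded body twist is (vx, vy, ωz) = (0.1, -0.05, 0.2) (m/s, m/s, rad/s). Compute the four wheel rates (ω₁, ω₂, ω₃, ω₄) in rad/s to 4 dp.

k = lx + ly = 0.25 + 0.2 = 0.4500;  k·ωz = 0.4500·0.2 = 0.0900
ω₁ (FL) = (vx − vy − k·ωz)/r = 0.0600/0.1 = 0.6000
ω₂ (FR) = (vx + vy + k·ωz)/r = 0.1400/0.1 = 1.4000
ω₃ (RL) = (vx + vy − k·ωz)/r = -0.0400/0.1 = -0.4000
ω₄ (RR) = (vx − vy + k·ωz)/r = 0.2400/0.1 = 2.4000

(0.6000, 1.4000, -0.4000, 2.4000)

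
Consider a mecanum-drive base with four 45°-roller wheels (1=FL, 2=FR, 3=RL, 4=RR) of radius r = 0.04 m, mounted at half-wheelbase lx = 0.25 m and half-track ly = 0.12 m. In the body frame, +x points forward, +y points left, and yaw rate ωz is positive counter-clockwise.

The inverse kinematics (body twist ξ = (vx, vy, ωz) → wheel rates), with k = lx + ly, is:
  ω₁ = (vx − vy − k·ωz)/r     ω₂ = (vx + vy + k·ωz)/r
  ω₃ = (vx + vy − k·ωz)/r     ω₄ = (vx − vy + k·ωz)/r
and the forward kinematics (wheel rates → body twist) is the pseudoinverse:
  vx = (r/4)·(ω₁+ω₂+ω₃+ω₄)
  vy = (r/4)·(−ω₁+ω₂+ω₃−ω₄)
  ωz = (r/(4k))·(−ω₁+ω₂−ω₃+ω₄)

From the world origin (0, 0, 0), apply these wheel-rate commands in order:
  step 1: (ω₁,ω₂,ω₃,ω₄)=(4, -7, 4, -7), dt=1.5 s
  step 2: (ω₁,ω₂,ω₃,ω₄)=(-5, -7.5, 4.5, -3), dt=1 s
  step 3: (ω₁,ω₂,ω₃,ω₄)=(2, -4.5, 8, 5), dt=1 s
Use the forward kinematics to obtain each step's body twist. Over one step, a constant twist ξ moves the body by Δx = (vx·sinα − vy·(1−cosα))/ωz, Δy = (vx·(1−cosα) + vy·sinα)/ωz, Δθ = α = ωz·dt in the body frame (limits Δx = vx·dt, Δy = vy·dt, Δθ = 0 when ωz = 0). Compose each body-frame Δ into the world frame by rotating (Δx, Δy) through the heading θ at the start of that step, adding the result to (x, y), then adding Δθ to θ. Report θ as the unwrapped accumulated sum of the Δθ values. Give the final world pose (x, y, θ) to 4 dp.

step 1: ξ=(vx,vy,ωz)=(-0.0600, 0.0000, -0.5946), dt=1.5 → body Δ=(-0.0785, 0.0375, -0.8919) → world pose (-0.0785, 0.0375, -0.8919)
step 2: ξ=(vx,vy,ωz)=(-0.1100, 0.0500, -0.2703), dt=1.0 → body Δ=(-0.1019, 0.0642, -0.2703) → world pose (-0.0926, 0.1572, -1.1622)
step 3: ξ=(vx,vy,ωz)=(0.1050, -0.0350, -0.2568), dt=1.0 → body Δ=(0.0994, -0.0480, -0.2568) → world pose (-0.0972, 0.0469, -1.4189)

(-0.0972, 0.0469, -1.4189)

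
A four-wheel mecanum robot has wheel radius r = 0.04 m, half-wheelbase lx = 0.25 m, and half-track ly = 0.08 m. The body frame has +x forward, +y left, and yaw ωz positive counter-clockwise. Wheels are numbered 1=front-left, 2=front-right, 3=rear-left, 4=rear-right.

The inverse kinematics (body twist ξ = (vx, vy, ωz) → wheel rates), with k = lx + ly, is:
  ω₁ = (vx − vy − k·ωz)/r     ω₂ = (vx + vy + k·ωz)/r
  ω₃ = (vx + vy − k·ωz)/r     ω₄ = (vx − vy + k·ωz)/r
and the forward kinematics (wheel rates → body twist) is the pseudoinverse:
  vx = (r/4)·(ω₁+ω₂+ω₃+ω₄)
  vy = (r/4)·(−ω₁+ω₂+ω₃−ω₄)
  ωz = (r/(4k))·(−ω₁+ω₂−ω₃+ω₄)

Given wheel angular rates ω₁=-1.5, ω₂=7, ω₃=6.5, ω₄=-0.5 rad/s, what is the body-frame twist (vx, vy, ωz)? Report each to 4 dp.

k = lx + ly = 0.25 + 0.08 = 0.3300
ω₁+ω₂+ω₃+ω₄ = 11.5000  →  vx = (0.04/4)·11.5000 = 0.1150
−ω₁+ω₂+ω₃−ω₄ = 15.5000  →  vy = (0.04/4)·15.5000 = 0.1550
−ω₁+ω₂−ω₃+ω₄ = 1.5000  →  ωz = (0.04/1.3200)·1.5000 = 0.0455

(0.1150, 0.1550, 0.0455)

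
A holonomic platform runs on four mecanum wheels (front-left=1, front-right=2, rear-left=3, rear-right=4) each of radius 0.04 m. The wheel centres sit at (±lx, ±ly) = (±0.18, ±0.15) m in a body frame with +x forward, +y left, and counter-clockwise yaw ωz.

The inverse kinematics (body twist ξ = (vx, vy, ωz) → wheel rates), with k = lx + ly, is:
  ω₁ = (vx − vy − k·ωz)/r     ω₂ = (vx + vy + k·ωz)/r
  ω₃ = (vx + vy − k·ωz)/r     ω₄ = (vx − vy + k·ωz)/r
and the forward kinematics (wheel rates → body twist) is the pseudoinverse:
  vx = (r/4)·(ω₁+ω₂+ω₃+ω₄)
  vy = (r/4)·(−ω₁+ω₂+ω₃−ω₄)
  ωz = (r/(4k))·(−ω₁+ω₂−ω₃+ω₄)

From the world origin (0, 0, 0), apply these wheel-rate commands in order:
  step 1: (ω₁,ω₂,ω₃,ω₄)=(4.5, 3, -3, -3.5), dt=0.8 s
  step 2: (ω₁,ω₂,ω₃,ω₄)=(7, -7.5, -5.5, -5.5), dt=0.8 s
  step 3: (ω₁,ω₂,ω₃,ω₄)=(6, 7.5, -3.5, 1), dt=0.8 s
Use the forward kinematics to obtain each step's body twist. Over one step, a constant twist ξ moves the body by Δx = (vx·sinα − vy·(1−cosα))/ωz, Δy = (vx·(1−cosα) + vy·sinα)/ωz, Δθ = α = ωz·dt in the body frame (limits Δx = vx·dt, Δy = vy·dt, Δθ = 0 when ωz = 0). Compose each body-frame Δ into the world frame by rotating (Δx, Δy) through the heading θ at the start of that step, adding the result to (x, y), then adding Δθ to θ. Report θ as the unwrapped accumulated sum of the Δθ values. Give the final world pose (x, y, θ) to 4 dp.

step 1: ξ=(vx,vy,ωz)=(0.0100, -0.0100, -0.0606), dt=0.8 → body Δ=(0.0078, -0.0082, -0.0485) → world pose (0.0078, -0.0082, -0.0485)
step 2: ξ=(vx,vy,ωz)=(-0.1150, -0.1450, -0.4394), dt=0.8 → body Δ=(-0.1103, -0.0976, -0.3515) → world pose (-0.1071, -0.1004, -0.4000)
step 3: ξ=(vx,vy,ωz)=(0.1100, -0.0300, 0.1818), dt=0.8 → body Δ=(0.0894, -0.0175, 0.1455) → world pose (-0.0315, -0.1513, -0.2545)

(-0.0315, -0.1513, -0.2545)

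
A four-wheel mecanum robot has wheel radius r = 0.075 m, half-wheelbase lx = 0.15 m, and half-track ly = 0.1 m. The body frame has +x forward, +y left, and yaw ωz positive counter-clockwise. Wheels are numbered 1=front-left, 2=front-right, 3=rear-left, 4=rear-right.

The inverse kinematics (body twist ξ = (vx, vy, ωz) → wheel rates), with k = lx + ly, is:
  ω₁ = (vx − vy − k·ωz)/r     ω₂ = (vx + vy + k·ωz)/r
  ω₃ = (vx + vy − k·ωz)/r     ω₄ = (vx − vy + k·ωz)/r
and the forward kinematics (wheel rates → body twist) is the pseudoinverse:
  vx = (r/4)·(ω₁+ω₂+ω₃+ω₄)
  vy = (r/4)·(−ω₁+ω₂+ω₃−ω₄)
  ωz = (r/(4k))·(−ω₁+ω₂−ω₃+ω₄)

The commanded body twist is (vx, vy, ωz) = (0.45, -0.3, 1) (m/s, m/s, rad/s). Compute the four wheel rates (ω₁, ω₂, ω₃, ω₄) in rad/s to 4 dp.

(6.6667, 5.3333, -1.3333, 13.3333)

k = lx + ly = 0.15 + 0.1 = 0.2500;  k·ωz = 0.2500·1 = 0.2500
ω₁ (FL) = (vx − vy − k·ωz)/r = 0.5000/0.075 = 6.6667
ω₂ (FR) = (vx + vy + k·ωz)/r = 0.4000/0.075 = 5.3333
ω₃ (RL) = (vx + vy − k·ωz)/r = -0.1000/0.075 = -1.3333
ω₄ (RR) = (vx − vy + k·ωz)/r = 1.0000/0.075 = 13.3333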